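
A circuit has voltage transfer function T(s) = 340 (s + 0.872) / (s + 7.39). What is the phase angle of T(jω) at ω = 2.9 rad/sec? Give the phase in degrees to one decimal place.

∠(j2.9 + 0.872) = arctan(2.9/0.872) = 73.26°
∠(j2.9 + 7.39) = arctan(2.9/7.39) = 21.43°
∠T(j2.9) = 73.26° − 21.43° = 51.84°

51.8 deg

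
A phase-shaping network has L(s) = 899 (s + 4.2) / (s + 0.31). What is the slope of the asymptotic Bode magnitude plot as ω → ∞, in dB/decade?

0 dB/decade

With 1 zero and 1 pole, the high-frequency asymptotic slope is 20 × (1 − 1) = 0 dB/decade.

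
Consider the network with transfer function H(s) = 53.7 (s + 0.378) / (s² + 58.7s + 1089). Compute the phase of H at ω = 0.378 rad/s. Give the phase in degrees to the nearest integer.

44°

∠(j0.378 + 0.378) = arctan(0.378/0.378) = 45.00°
∠[(j0.378)² + 58.7(j0.378) + 1089] = ∠[1088.9 + j22.189] = 1.17°
∠H(j0.378) = 45.00° − 1.17° = 43.83°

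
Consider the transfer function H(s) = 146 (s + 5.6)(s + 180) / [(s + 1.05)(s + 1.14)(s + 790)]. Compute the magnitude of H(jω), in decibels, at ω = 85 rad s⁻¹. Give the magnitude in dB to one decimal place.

|j85 + 5.6| = √(85² + 5.6²) = 85.18
|j85 + 180| = √(85² + 180²) = 199.1
|j85 + 1.05| = √(85² + 1.05²) = 85.01
|j85 + 1.14| = √(85² + 1.14²) = 85.01
|j85 + 790| = √(85² + 790²) = 794.6
|H(j85)| = 146 × 85.18 × 199.1 / (85.01 × 85.01 × 794.6) = 0.43118
20 log₁₀(0.43118) = -7.31 dB

-7.3 dB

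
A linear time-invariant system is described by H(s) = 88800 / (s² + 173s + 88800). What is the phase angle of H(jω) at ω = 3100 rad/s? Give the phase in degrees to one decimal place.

-176.8°

∠[(j3100)² + 173(j3100) + 88800] = ∠[-9.5212e+06 + j5.363e+05] = 176.78°
∠H(j3100) = −176.78° = -176.78°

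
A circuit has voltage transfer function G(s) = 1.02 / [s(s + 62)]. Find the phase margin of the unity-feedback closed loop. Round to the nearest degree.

Gain crossover: |G(jω)| = 1 at ω ≈ 0.0165 rad/s.
∠G(j0.0165) = −90° − arctan(0.0165/62) ≈ -90.02°
PM = 180° + (-90.02°) = 89.98°

90 deg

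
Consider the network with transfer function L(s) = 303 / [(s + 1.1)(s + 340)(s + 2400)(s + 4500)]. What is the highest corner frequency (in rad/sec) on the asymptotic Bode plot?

4500 rad/sec

Break frequencies occur at each pole and zero magnitude: 1.1 rad/sec, 340 rad/sec, 2400 rad/sec, 4500 rad/sec.
The highest is 4500 rad/sec.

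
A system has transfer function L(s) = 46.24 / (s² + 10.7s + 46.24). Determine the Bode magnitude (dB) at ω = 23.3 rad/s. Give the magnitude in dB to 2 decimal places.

|(j23.3)² + 10.7(j23.3) + 46.24| = |-496.65 + j249.31| = 555.7
|L(j23.3)| = 46.24 / 555.7 = 0.083208
20 log₁₀(0.083208) = -21.597 dB

-21.60 dB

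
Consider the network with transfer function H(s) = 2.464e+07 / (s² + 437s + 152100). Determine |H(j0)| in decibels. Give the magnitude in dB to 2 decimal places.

44.19 dB

H(0) = 2.464e+07 / 152100 = 162
20 log₁₀(162) = 44.190 dB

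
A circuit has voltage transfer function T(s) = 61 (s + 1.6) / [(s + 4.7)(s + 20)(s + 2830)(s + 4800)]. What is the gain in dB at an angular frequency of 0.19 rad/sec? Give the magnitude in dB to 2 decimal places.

|j0.19 + 1.6| = √(0.19² + 1.6²) = 1.611
|j0.19 + 4.7| = √(0.19² + 4.7²) = 4.704
|j0.19 + 20| = √(0.19² + 20²) = 20
|j0.19 + 2830| = √(0.19² + 2830²) = 2830
|j0.19 + 4800| = √(0.19² + 4800²) = 4800
|T(j0.19)| = 61 × 1.611 / (4.704 × 20 × 2830 × 4800) = 7.6906e-08
20 log₁₀(7.6906e-08) = -142.281 dB

-142.28 dB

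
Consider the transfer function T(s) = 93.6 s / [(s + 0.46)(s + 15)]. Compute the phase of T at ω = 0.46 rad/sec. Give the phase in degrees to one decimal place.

∠(j0.46) = 90.00°
∠(j0.46 + 0.46) = arctan(0.46/0.46) = 45.00°
∠(j0.46 + 15) = arctan(0.46/15) = 1.76°
∠T(j0.46) = 90.00° − (45.00° + 1.76°) = 43.24°

43.2°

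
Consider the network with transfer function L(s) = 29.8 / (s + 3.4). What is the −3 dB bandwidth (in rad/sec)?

3.4 rad/sec

For a single-pole low-pass, the −3 dB point is at the pole: ω = 3.4 rad/sec.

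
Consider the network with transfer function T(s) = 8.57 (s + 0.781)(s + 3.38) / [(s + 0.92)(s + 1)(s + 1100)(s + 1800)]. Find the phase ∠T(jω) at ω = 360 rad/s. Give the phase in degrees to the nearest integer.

∠(j360 + 0.781) = arctan(360/0.781) = 89.88°
∠(j360 + 3.38) = arctan(360/3.38) = 89.46°
∠(j360 + 0.92) = arctan(360/0.92) = 89.85°
∠(j360 + 1) = arctan(360/1) = 89.84°
∠(j360 + 1100) = arctan(360/1100) = 18.12°
∠(j360 + 1800) = arctan(360/1800) = 11.31°
∠T(j360) = 89.88° + 89.46° − (89.85° + 89.84° + 18.12° + 11.31°) = -29.79°

-30°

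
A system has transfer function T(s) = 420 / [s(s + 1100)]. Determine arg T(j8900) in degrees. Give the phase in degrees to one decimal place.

-173.0°

∠(j8900 + 1100) = arctan(8900/1100) = 82.95°
∠(j8900) = 90.00°
∠T(j8900) = − (82.95° + 90.00°) = -172.95°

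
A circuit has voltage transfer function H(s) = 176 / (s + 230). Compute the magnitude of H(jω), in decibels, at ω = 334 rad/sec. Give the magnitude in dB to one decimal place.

|j334 + 230| = √(334² + 230²) = 405.5
|H(j334)| = 176 / 405.5 = 0.434
20 log₁₀(0.434) = -7.25 dB

-7.3 dB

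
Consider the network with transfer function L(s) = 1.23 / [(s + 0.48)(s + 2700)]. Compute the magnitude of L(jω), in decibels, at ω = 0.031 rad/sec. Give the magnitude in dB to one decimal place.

|j0.031 + 0.48| = √(0.031² + 0.48²) = 0.481
|j0.031 + 2700| = √(0.031² + 2700²) = 2700
|L(j0.031)| = 1.23 / (0.481 × 2700) = 0.0009471
20 log₁₀(0.0009471) = -60.47 dB

-60.5 dB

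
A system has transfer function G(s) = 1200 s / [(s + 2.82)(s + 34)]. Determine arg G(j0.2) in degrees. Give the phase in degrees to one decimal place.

85.6 deg

∠(j0.2) = 90.00°
∠(j0.2 + 2.82) = arctan(0.2/2.82) = 4.06°
∠(j0.2 + 34) = arctan(0.2/34) = 0.34°
∠G(j0.2) = 90.00° − (4.06° + 0.34°) = 85.61°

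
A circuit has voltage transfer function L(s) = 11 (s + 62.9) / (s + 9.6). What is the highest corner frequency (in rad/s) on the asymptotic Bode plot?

62.9 rad/s

Break frequencies occur at each pole and zero magnitude: 9.6 rad/s, 62.9 rad/s.
The highest is 62.9 rad/s.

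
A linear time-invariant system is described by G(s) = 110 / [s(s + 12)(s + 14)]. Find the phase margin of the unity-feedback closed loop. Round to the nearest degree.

84°

Gain crossover: |G(jω)| = 1 at ω ≈ 0.653 rad/sec.
∠G(j0.653) = −90° − arctan(0.653/12) − arctan(0.653/14) ≈ -95.79°
PM = 180° + (-95.79°) = 84.21°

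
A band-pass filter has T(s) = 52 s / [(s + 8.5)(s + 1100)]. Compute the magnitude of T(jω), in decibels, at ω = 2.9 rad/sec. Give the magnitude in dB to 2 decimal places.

-36.33 dB

|j2.9| = 2.9
|j2.9 + 8.5| = √(2.9² + 8.5²) = 8.981
|j2.9 + 1100| = √(2.9² + 1100²) = 1100
|T(j2.9)| = 52 × 2.9 / (8.981 × 1100) = 0.015264
20 log₁₀(0.015264) = -36.326 dB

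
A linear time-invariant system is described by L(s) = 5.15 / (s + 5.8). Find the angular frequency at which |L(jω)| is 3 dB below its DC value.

For a single-pole low-pass, the −3 dB point is at the pole: ω = 5.8 rad s⁻¹.

5.8 rad s⁻¹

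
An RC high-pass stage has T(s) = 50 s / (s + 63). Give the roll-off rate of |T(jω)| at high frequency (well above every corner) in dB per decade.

With 1 zero and 1 pole, the high-frequency asymptotic slope is 20 × (1 − 1) = 0 dB/decade.

0 dB/decade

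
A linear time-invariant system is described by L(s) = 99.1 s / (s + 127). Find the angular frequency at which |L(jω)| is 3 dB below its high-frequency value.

For a single-pole high-pass, the −3 dB point is at the pole: ω = 127 rad/s.

127 rad/s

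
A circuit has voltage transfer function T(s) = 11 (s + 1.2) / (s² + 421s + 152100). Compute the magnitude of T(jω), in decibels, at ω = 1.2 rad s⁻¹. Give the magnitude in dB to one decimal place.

-78.2 dB

|j1.2 + 1.2| = √(1.2² + 1.2²) = 1.697
|(j1.2)² + 421(j1.2) + 152100| = |1.521e+05 + j505.2| = 1.521e+05
|T(j1.2)| = 11 × 1.697 / 1.521e+05 = 0.00012273
20 log₁₀(0.00012273) = -78.22 dB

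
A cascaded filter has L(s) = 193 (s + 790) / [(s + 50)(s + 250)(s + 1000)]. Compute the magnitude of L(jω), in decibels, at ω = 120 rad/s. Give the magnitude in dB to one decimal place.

-47.4 dB

|j120 + 790| = √(120² + 790²) = 799.1
|j120 + 50| = √(120² + 50²) = 130
|j120 + 250| = √(120² + 250²) = 277.3
|j120 + 1000| = √(120² + 1000²) = 1007
|L(j120)| = 193 × 799.1 / (130 × 277.3 × 1007) = 0.0042474
20 log₁₀(0.0042474) = -47.44 dB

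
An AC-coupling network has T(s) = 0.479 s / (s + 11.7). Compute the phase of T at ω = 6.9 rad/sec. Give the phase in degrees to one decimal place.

59.5°

∠(j6.9) = 90.00°
∠(j6.9 + 11.7) = arctan(6.9/11.7) = 30.53°
∠T(j6.9) = 90.00° − 30.53° = 59.47°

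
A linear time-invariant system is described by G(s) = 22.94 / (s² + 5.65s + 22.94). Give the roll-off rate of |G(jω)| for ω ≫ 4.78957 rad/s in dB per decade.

With 0 zeros and 2 poles, the high-frequency asymptotic slope is 20 × (0 − 2) = -40 dB/decade.

-40 dB/decade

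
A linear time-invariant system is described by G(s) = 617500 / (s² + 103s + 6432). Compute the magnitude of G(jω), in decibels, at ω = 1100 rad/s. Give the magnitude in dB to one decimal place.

|(j1100)² + 103(j1100) + 6432| = |-1.2036e+06 + j1.133e+05| = 1.209e+06
|G(j1100)| = 617500 / 1.209e+06 = 0.5108
20 log₁₀(0.5108) = -5.83 dB

-5.8 dB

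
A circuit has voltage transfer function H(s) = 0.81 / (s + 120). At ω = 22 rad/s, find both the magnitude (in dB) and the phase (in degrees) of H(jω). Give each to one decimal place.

|H| = -43.6 dB, ∠H = -10.4°

|j22 + 120| = √(22² + 120²) = 122
|H(j22)| = 0.81 / 122 = 0.0066393
20 log₁₀(0.0066393) = -43.56 dB
∠(j22 + 120) = arctan(22/120) = 10.39°
∠H(j22) = −10.39° = -10.39°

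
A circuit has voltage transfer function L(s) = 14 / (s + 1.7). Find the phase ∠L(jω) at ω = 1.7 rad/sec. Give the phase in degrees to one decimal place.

∠(j1.7 + 1.7) = arctan(1.7/1.7) = 45.00°
∠L(j1.7) = −45.00° = -45.00°

-45.0°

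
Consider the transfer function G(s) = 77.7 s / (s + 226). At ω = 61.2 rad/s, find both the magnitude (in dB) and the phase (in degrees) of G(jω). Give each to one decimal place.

|G| = 26.2 dB, ∠G = 74.8°

|j61.2| = 61.2
|j61.2 + 226| = √(61.2² + 226²) = 234.1
|G(j61.2)| = 77.7 × 61.2 / 234.1 = 20.309
20 log₁₀(20.309) = 26.15 dB
∠(j61.2) = 90.00°
∠(j61.2 + 226) = arctan(61.2/226) = 15.15°
∠G(j61.2) = 90.00° − 15.15° = 74.85°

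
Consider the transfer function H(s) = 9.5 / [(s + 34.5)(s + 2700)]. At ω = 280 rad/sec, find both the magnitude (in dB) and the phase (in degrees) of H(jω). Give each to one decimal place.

|H| = -98.1 dB, ∠H = -88.9°

|j280 + 34.5| = √(280² + 34.5²) = 282.1
|j280 + 2700| = √(280² + 2700²) = 2714
|H(j280)| = 9.5 / (282.1 × 2714) = 1.2405e-05
20 log₁₀(1.2405e-05) = -98.13 dB
∠(j280 + 34.5) = arctan(280/34.5) = 82.98°
∠(j280 + 2700) = arctan(280/2700) = 5.92°
∠H(j280) = − (82.98° + 5.92°) = -88.90°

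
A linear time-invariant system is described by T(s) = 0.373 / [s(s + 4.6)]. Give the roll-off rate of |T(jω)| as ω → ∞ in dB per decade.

-40 dB/decade

With 0 zeros and 2 poles, the high-frequency asymptotic slope is 20 × (0 − 2) = -40 dB/decade.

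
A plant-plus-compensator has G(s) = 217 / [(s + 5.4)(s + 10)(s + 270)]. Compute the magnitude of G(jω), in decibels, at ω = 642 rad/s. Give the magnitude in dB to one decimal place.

|j642 + 5.4| = √(642² + 5.4²) = 642
|j642 + 10| = √(642² + 10²) = 642.1
|j642 + 270| = √(642² + 270²) = 696.5
|G(j642)| = 217 / (642 × 642.1 × 696.5) = 7.5583e-07
20 log₁₀(7.5583e-07) = -122.43 dB

-122.4 dB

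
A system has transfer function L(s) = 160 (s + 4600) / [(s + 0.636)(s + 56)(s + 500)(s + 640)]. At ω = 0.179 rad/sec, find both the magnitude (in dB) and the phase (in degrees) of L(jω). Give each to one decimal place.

|j0.179 + 4600| = √(0.179² + 4600²) = 4600
|j0.179 + 0.636| = √(0.179² + 0.636²) = 0.6607
|j0.179 + 56| = √(0.179² + 56²) = 56
|j0.179 + 500| = √(0.179² + 500²) = 500
|j0.179 + 640| = √(0.179² + 640²) = 640
|L(j0.179)| = 160 × 4600 / (0.6607 × 56 × 500 × 640) = 0.062162
20 log₁₀(0.062162) = -24.13 dB
∠(j0.179 + 4600) = arctan(0.179/4600) = 0.00°
∠(j0.179 + 0.636) = arctan(0.179/0.636) = 15.72°
∠(j0.179 + 56) = arctan(0.179/56) = 0.18°
∠(j0.179 + 500) = arctan(0.179/500) = 0.02°
∠(j0.179 + 640) = arctan(0.179/640) = 0.02°
∠L(j0.179) = 0.00° − (15.72° + 0.18° + 0.02° + 0.02°) = -15.94°

|L| = -24.1 dB, ∠L = -15.9°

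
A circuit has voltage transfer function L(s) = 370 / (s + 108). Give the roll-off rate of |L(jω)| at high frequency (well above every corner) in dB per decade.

With 0 zeros and 1 pole, the high-frequency asymptotic slope is 20 × (0 − 1) = -20 dB/decade.

-20 dB/decade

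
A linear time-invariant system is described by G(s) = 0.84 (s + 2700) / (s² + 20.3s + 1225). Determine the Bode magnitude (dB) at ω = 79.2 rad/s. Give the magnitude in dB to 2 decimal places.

-7.36 dB

|j79.2 + 2700| = √(79.2² + 2700²) = 2701
|(j79.2)² + 20.3(j79.2) + 1225| = |-5047.6 + j1607.8| = 5298
|G(j79.2)| = 0.84 × 2701 / 5298 = 0.42831
20 log₁₀(0.42831) = -7.365 dB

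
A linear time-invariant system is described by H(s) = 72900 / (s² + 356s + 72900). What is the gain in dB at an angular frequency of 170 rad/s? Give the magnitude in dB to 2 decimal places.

|(j170)² + 356(j170) + 72900| = |44000 + j60520| = 7.482e+04
|H(j170)| = 72900 / 7.482e+04 = 0.97428
20 log₁₀(0.97428) = -0.226 dB

-0.23 dB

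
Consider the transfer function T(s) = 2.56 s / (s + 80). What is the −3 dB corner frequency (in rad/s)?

For a single-pole high-pass, the −3 dB point is at the pole: ω = 80 rad/s.

80 rad/s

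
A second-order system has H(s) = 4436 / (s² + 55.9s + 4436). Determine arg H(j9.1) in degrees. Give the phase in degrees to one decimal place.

-6.7°

∠[(j9.1)² + 55.9(j9.1) + 4436] = ∠[4353.2 + j508.69] = 6.67°
∠H(j9.1) = −6.67° = -6.67°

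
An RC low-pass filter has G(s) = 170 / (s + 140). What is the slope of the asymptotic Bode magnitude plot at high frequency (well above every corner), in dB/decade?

With 0 zeros and 1 pole, the high-frequency asymptotic slope is 20 × (0 − 1) = -20 dB/decade.

-20 dB/decade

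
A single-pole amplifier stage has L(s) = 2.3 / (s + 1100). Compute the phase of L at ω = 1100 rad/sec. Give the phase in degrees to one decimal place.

∠(j1100 + 1100) = arctan(1100/1100) = 45.00°
∠L(j1100) = −45.00° = -45.00°

-45.0°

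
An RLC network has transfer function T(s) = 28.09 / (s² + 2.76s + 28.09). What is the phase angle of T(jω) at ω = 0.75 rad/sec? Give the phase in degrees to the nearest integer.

∠[(j0.75)² + 2.76(j0.75) + 28.09] = ∠[27.527 + j2.07] = 4.30°
∠T(j0.75) = −4.30° = -4.30°

-4 deg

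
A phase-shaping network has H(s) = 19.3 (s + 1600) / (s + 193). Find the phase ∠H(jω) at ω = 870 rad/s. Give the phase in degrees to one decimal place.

∠(j870 + 1600) = arctan(870/1600) = 28.54°
∠(j870 + 193) = arctan(870/193) = 77.49°
∠H(j870) = 28.54° − 77.49° = -48.96°

-49.0 deg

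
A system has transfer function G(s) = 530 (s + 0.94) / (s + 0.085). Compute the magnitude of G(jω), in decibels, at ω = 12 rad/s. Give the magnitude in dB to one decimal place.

54.5 dB

|j12 + 0.94| = √(12² + 0.94²) = 12.04
|j12 + 0.085| = √(12² + 0.085²) = 12
|G(j12)| = 530 × 12.04 / 12 = 531.61
20 log₁₀(531.61) = 54.51 dB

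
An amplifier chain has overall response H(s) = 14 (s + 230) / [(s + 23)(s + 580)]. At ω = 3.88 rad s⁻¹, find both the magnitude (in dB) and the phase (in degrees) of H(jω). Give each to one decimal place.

|j3.88 + 230| = √(3.88² + 230²) = 230
|j3.88 + 23| = √(3.88² + 23²) = 23.32
|j3.88 + 580| = √(3.88² + 580²) = 580
|H(j3.88)| = 14 × 230 / (23.32 × 580) = 0.23804
20 log₁₀(0.23804) = -12.47 dB
∠(j3.88 + 230) = arctan(3.88/230) = 0.97°
∠(j3.88 + 23) = arctan(3.88/23) = 9.58°
∠(j3.88 + 580) = arctan(3.88/580) = 0.38°
∠H(j3.88) = 0.97° − (9.58° + 0.38°) = -8.99°

|H| = -12.5 dB, ∠H = -9.0°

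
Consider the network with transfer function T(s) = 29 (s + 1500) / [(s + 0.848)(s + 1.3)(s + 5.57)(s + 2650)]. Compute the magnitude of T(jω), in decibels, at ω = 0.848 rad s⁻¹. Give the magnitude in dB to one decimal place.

3.9 dB

|j0.848 + 1500| = √(0.848² + 1500²) = 1500
|j0.848 + 0.848| = √(0.848² + 0.848²) = 1.199
|j0.848 + 1.3| = √(0.848² + 1.3²) = 1.552
|j0.848 + 5.57| = √(0.848² + 5.57²) = 5.634
|j0.848 + 2650| = √(0.848² + 2650²) = 2650
|T(j0.848)| = 29 × 1500 / (1.199 × 1.552 × 5.634 × 2650) = 1.5652
20 log₁₀(1.5652) = 3.89 dB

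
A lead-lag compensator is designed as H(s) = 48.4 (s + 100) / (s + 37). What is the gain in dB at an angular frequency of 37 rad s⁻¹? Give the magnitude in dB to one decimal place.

39.9 dB

|j37 + 100| = √(37² + 100²) = 106.6
|j37 + 37| = √(37² + 37²) = 52.33
|H(j37)| = 48.4 × 106.6 / 52.33 = 98.626
20 log₁₀(98.626) = 39.88 dB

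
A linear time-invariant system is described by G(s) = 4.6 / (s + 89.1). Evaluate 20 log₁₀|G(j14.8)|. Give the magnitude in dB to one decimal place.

-25.9 dB

|j14.8 + 89.1| = √(14.8² + 89.1²) = 90.32
|G(j14.8)| = 4.6 / 90.32 = 0.05093
20 log₁₀(0.05093) = -25.86 dB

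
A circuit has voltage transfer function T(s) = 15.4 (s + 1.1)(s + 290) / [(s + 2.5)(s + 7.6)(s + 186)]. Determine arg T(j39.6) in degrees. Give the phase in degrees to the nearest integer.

-81°

∠(j39.6 + 1.1) = arctan(39.6/1.1) = 88.41°
∠(j39.6 + 290) = arctan(39.6/290) = 7.78°
∠(j39.6 + 2.5) = arctan(39.6/2.5) = 86.39°
∠(j39.6 + 7.6) = arctan(39.6/7.6) = 79.14°
∠(j39.6 + 186) = arctan(39.6/186) = 12.02°
∠T(j39.6) = 88.41° + 7.78° − (86.39° + 79.14° + 12.02°) = -81.36°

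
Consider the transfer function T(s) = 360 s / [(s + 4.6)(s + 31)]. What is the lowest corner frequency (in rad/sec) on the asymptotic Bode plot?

4.6 rad/sec

Break frequencies occur at each pole and zero magnitude: 4.6 rad/sec, 31 rad/sec.
The lowest is 4.6 rad/sec.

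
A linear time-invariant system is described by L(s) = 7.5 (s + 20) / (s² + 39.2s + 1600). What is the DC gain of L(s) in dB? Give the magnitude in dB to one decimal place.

-20.6 dB

L(0) = 7.5 × 20 / 1600 = 0.09375
20 log₁₀(0.09375) = -20.56 dB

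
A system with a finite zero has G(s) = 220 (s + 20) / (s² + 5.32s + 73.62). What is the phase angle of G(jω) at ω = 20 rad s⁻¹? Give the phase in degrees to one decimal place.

∠(j20 + 20) = arctan(20/20) = 45.00°
∠[(j20)² + 5.32(j20) + 73.62] = ∠[-326.38 + j106.4] = 161.94°
∠G(j20) = 45.00° − 161.94° = -116.94°

-116.9°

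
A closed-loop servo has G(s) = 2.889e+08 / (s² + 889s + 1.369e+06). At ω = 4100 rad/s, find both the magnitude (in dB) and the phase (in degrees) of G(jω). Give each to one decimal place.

|(j4100)² + 889(j4100) + 1.369e+06| = |-1.5441e+07 + j3.6449e+06| = 1.587e+07
|G(j4100)| = 2.889e+08 / 1.587e+07 = 18.209
20 log₁₀(18.209) = 25.21 dB
∠[(j4100)² + 889(j4100) + 1.369e+06] = ∠[-1.5441e+07 + j3.6449e+06] = 166.72°
∠G(j4100) = −166.72° = -166.72°

|G| = 25.2 dB, ∠G = -166.7°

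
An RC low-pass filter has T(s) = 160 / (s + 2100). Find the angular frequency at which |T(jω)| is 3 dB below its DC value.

2100 rad/sec

For a single-pole low-pass, the −3 dB point is at the pole: ω = 2100 rad/sec.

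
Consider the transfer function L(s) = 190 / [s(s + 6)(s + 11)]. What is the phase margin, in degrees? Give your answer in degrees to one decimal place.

53.6 deg

Gain crossover: |L(jω)| = 1 at ω ≈ 2.58 rad/sec.
∠L(j2.58) = −90° − arctan(2.58/6) − arctan(2.58/11) ≈ -126.41°
PM = 180° + (-126.41°) = 53.59°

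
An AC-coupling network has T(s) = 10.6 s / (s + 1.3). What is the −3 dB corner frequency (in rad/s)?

For a single-pole high-pass, the −3 dB point is at the pole: ω = 1.3 rad/s.

1.3 rad/s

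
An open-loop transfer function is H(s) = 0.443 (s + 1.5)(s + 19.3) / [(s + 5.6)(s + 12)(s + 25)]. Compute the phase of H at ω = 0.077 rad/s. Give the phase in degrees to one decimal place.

∠(j0.077 + 1.5) = arctan(0.077/1.5) = 2.94°
∠(j0.077 + 19.3) = arctan(0.077/19.3) = 0.23°
∠(j0.077 + 5.6) = arctan(0.077/5.6) = 0.79°
∠(j0.077 + 12) = arctan(0.077/12) = 0.37°
∠(j0.077 + 25) = arctan(0.077/25) = 0.18°
∠H(j0.077) = 2.94° + 0.23° − (0.79° + 0.37° + 0.18°) = 1.84°

1.8°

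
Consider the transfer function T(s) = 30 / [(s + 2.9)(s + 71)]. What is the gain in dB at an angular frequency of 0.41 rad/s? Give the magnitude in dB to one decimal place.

|j0.41 + 2.9| = √(0.41² + 2.9²) = 2.929
|j0.41 + 71| = √(0.41² + 71²) = 71
|T(j0.41)| = 30 / (2.929 × 71) = 0.14426
20 log₁₀(0.14426) = -16.82 dB

-16.8 dB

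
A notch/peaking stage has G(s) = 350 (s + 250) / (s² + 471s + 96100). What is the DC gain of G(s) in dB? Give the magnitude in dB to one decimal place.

-0.8 dB

G(0) = 350 × 250 / 96100 = 0.91051
20 log₁₀(0.91051) = -0.81 dB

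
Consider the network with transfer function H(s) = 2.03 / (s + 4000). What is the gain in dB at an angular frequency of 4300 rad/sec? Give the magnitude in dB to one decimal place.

|j4300 + 4000| = √(4300² + 4000²) = 5873
|H(j4300)| = 2.03 / 5873 = 0.00034566
20 log₁₀(0.00034566) = -69.23 dB

-69.2 dB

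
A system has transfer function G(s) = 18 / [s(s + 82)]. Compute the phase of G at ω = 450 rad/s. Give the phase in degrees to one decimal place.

∠(j450 + 82) = arctan(450/82) = 79.67°
∠(j450) = 90.00°
∠G(j450) = − (79.67° + 90.00°) = -169.67°

-169.7°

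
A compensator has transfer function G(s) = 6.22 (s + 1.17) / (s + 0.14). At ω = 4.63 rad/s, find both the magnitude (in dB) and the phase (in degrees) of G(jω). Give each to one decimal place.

|G| = 16.1 dB, ∠G = -12.4 deg

|j4.63 + 1.17| = √(4.63² + 1.17²) = 4.776
|j4.63 + 0.14| = √(4.63² + 0.14²) = 4.632
|G(j4.63)| = 6.22 × 4.776 / 4.632 = 6.4126
20 log₁₀(6.4126) = 16.14 dB
∠(j4.63 + 1.17) = arctan(4.63/1.17) = 75.82°
∠(j4.63 + 0.14) = arctan(4.63/0.14) = 88.27°
∠G(j4.63) = 75.82° − 88.27° = -12.45°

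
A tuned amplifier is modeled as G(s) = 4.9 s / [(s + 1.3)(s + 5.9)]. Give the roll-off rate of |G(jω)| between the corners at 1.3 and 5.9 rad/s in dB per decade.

0 dB/decade

In this band the factors already past their corner are: 1 differentiator zero, pole at 1.3; net slope = 0 dB/decade.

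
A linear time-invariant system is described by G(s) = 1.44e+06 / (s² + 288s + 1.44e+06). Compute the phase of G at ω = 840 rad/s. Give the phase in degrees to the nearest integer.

∠[(j840)² + 288(j840) + 1.44e+06] = ∠[7.344e+05 + j2.4192e+05] = 18.23°
∠G(j840) = −18.23° = -18.23°

-18 deg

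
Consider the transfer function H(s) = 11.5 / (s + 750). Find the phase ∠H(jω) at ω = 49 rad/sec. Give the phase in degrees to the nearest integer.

-4°

∠(j49 + 750) = arctan(49/750) = 3.74°
∠H(j49) = −3.74° = -3.74°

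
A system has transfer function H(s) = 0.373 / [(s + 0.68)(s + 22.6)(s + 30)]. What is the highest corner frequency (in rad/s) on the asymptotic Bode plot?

Break frequencies occur at each pole and zero magnitude: 0.68 rad/s, 22.6 rad/s, 30 rad/s.
The highest is 30 rad/s.

30 rad/s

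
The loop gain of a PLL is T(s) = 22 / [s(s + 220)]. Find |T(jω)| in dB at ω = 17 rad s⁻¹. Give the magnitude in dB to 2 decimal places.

-44.63 dB

|j17 + 220| = √(17² + 220²) = 220.7
|j17| = 17
|T(j17)| = 22 / (220.7 × 17) = 0.0058649
20 log₁₀(0.0058649) = -44.635 dB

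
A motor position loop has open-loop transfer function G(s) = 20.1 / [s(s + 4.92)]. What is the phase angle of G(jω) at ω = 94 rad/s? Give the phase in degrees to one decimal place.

-177.0 deg

∠(j94 + 4.92) = arctan(94/4.92) = 87.00°
∠(j94) = 90.00°
∠G(j94) = − (87.00° + 90.00°) = -177.00°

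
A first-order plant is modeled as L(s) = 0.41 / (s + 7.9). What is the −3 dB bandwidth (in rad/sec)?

For a single-pole low-pass, the −3 dB point is at the pole: ω = 7.9 rad/sec.

7.9 rad/sec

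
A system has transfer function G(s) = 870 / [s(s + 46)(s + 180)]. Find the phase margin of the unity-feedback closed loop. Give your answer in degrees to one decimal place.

89.8°

Gain crossover: |G(jω)| = 1 at ω ≈ 0.105 rad/s.
∠G(j0.105) = −90° − arctan(0.105/46) − arctan(0.105/180) ≈ -90.16°
PM = 180° + (-90.16°) = 89.84°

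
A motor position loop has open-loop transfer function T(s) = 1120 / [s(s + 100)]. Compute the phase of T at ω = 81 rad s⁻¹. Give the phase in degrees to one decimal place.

-129.0°

∠(j81 + 100) = arctan(81/100) = 39.01°
∠(j81) = 90.00°
∠T(j81) = − (39.01° + 90.00°) = -129.01°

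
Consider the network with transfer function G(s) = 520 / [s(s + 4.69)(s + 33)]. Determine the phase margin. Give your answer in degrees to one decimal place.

Gain crossover: |G(jω)| = 1 at ω ≈ 2.86 rad s⁻¹.
∠G(j2.86) = −90° − arctan(2.86/4.69) − arctan(2.86/33) ≈ -126.31°
PM = 180° + (-126.31°) = 53.69°

53.7°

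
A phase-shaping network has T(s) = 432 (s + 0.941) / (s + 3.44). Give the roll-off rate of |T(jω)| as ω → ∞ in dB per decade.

With 1 zero and 1 pole, the high-frequency asymptotic slope is 20 × (1 − 1) = 0 dB/decade.

0 dB/decade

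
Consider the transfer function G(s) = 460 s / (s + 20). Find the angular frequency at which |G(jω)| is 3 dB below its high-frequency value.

For a single-pole high-pass, the −3 dB point is at the pole: ω = 20 rad/sec.

20 rad/sec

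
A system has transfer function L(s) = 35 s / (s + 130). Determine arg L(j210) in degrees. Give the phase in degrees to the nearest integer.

32 deg

∠(j210) = 90.00°
∠(j210 + 130) = arctan(210/130) = 58.24°
∠L(j210) = 90.00° − 58.24° = 31.76°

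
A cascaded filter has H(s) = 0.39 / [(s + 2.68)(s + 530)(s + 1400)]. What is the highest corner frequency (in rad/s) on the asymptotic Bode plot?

1400 rad/s

Break frequencies occur at each pole and zero magnitude: 2.68 rad/s, 530 rad/s, 1400 rad/s.
The highest is 1400 rad/s.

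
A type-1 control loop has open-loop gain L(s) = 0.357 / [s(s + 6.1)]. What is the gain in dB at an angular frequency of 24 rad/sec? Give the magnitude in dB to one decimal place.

|j24 + 6.1| = √(24² + 6.1²) = 24.76
|j24| = 24
|L(j24)| = 0.357 / (24.76 × 24) = 0.00060069
20 log₁₀(0.00060069) = -64.43 dB

-64.4 dB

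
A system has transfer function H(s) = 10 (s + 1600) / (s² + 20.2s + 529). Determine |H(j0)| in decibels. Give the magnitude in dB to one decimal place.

29.6 dB

H(0) = 10 × 1600 / 529 = 30.246
20 log₁₀(30.246) = 29.61 dB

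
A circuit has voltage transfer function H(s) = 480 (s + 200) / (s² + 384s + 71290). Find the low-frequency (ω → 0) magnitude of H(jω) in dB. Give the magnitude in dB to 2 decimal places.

2.58 dB

H(0) = 480 × 200 / 71290 = 1.3466
20 log₁₀(1.3466) = 2.585 dB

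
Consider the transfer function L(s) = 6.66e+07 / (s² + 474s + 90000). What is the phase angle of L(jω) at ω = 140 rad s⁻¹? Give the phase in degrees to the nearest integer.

-43°

∠[(j140)² + 474(j140) + 90000] = ∠[70400 + j66360] = 43.31°
∠L(j140) = −43.31° = -43.31°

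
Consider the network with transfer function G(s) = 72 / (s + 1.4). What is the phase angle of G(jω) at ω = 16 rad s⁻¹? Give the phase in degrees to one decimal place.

∠(j16 + 1.4) = arctan(16/1.4) = 85.00°
∠G(j16) = −85.00° = -85.00°

-85.0°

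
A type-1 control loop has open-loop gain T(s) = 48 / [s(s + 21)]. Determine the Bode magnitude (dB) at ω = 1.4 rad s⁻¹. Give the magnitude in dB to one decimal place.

|j1.4 + 21| = √(1.4² + 21²) = 21.05
|j1.4| = 1.4
|T(j1.4)| = 48 / (21.05 × 1.4) = 1.629
20 log₁₀(1.629) = 4.24 dB

4.2 dB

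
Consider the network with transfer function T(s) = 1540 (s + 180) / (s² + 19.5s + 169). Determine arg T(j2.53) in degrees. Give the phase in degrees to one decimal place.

-16.1°

∠(j2.53 + 180) = arctan(2.53/180) = 0.81°
∠[(j2.53)² + 19.5(j2.53) + 169] = ∠[162.6 + j49.335] = 16.88°
∠T(j2.53) = 0.81° − 16.88° = -16.07°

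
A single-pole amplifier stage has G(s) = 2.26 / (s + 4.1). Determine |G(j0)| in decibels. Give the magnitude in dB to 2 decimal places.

G(0) = 2.26 / 4.1 = 0.55122
20 log₁₀(0.55122) = -5.174 dB

-5.17 dB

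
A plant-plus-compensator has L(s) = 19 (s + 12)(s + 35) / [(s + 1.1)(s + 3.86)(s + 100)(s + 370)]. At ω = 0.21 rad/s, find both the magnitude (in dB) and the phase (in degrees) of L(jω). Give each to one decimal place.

|j0.21 + 12| = √(0.21² + 12²) = 12
|j0.21 + 35| = √(0.21² + 35²) = 35
|j0.21 + 1.1| = √(0.21² + 1.1²) = 1.12
|j0.21 + 3.86| = √(0.21² + 3.86²) = 3.866
|j0.21 + 100| = √(0.21² + 100²) = 100
|j0.21 + 370| = √(0.21² + 370²) = 370
|L(j0.21)| = 19 × 12 × 35 / (1.12 × 3.866 × 100 × 370) = 0.049829
20 log₁₀(0.049829) = -26.05 dB
∠(j0.21 + 12) = arctan(0.21/12) = 1.00°
∠(j0.21 + 35) = arctan(0.21/35) = 0.34°
∠(j0.21 + 1.1) = arctan(0.21/1.1) = 10.81°
∠(j0.21 + 3.86) = arctan(0.21/3.86) = 3.11°
∠(j0.21 + 100) = arctan(0.21/100) = 0.12°
∠(j0.21 + 370) = arctan(0.21/370) = 0.03°
∠L(j0.21) = 1.00° + 0.34° − (10.81° + 3.11° + 0.12° + 0.03°) = -12.73°

|L| = -26.1 dB, ∠L = -12.7 deg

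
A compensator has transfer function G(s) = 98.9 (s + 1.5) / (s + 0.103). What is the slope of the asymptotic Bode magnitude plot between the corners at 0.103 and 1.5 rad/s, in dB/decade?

-20 dB/decade

In this band the factors already past their corner are: pole at 0.103; net slope = -20 dB/decade.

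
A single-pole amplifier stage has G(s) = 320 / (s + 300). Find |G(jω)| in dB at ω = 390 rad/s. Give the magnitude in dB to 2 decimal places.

-3.74 dB

|j390 + 300| = √(390² + 300²) = 492
|G(j390)| = 320 / 492 = 0.65036
20 log₁₀(0.65036) = -3.737 dB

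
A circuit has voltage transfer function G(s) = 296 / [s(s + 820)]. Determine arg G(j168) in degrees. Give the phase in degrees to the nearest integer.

∠(j168 + 820) = arctan(168/820) = 11.58°
∠(j168) = 90.00°
∠G(j168) = − (11.58° + 90.00°) = -101.58°

-102°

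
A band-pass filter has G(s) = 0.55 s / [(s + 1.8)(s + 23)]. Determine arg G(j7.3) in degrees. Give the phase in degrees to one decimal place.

∠(j7.3) = 90.00°
∠(j7.3 + 1.8) = arctan(7.3/1.8) = 76.15°
∠(j7.3 + 23) = arctan(7.3/23) = 17.61°
∠G(j7.3) = 90.00° − (76.15° + 17.61°) = -3.76°

-3.8 deg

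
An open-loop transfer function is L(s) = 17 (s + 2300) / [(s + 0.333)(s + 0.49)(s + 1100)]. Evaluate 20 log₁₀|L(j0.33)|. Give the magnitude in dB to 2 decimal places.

42.17 dB

|j0.33 + 2300| = √(0.33² + 2300²) = 2300
|j0.33 + 0.333| = √(0.33² + 0.333²) = 0.4688
|j0.33 + 0.49| = √(0.33² + 0.49²) = 0.5908
|j0.33 + 1100| = √(0.33² + 1100²) = 1100
|L(j0.33)| = 17 × 2300 / (0.4688 × 0.5908 × 1100) = 128.34
20 log₁₀(128.34) = 42.167 dB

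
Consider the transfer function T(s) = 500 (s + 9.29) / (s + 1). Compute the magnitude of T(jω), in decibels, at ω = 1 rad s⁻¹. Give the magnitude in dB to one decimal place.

|j1 + 9.29| = √(1² + 9.29²) = 9.344
|j1 + 1| = √(1² + 1²) = 1.414
|T(j1)| = 500 × 9.344 / 1.414 = 3303.5
20 log₁₀(3303.5) = 70.38 dB

70.4 dB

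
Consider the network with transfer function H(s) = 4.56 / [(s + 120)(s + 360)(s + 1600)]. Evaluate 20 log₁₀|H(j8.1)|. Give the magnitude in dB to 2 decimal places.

|j8.1 + 120| = √(8.1² + 120²) = 120.3
|j8.1 + 360| = √(8.1² + 360²) = 360.1
|j8.1 + 1600| = √(8.1² + 1600²) = 1600
|H(j8.1)| = 4.56 / (120.3 × 360.1 × 1600) = 6.5805e-08
20 log₁₀(6.5805e-08) = -143.635 dB

-143.63 dB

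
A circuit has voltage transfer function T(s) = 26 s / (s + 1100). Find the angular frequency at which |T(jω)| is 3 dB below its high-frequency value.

1100 rad s⁻¹

For a single-pole high-pass, the −3 dB point is at the pole: ω = 1100 rad s⁻¹.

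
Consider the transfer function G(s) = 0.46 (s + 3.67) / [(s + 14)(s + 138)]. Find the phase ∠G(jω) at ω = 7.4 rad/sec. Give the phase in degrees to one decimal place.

32.7°

∠(j7.4 + 3.67) = arctan(7.4/3.67) = 63.62°
∠(j7.4 + 14) = arctan(7.4/14) = 27.86°
∠(j7.4 + 138) = arctan(7.4/138) = 3.07°
∠G(j7.4) = 63.62° − (27.86° + 3.07°) = 32.69°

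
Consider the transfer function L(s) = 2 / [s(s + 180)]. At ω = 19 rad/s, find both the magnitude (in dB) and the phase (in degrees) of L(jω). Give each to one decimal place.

|L| = -64.7 dB, ∠L = -96.0°

|j19 + 180| = √(19² + 180²) = 181
|j19| = 19
|L(j19)| = 2 / (181 × 19) = 0.00058156
20 log₁₀(0.00058156) = -64.71 dB
∠(j19 + 180) = arctan(19/180) = 6.03°
∠(j19) = 90.00°
∠L(j19) = − (6.03° + 90.00°) = -96.03°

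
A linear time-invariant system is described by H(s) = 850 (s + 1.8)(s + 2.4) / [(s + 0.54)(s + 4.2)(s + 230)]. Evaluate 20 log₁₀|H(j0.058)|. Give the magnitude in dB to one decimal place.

|j0.058 + 1.8| = √(0.058² + 1.8²) = 1.801
|j0.058 + 2.4| = √(0.058² + 2.4²) = 2.401
|j0.058 + 0.54| = √(0.058² + 0.54²) = 0.5431
|j0.058 + 4.2| = √(0.058² + 4.2²) = 4.2
|j0.058 + 230| = √(0.058² + 230²) = 230
|H(j0.058)| = 850 × 1.801 × 2.401 / (0.5431 × 4.2 × 230) = 7.0041
20 log₁₀(7.0041) = 16.91 dB

16.9 dB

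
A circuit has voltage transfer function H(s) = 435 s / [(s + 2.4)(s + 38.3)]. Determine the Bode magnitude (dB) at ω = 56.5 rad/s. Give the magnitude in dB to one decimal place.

16.1 dB

|j56.5| = 56.5
|j56.5 + 2.4| = √(56.5² + 2.4²) = 56.55
|j56.5 + 38.3| = √(56.5² + 38.3²) = 68.26
|H(j56.5)| = 435 × 56.5 / (56.55 × 68.26) = 6.3671
20 log₁₀(6.3671) = 16.08 dB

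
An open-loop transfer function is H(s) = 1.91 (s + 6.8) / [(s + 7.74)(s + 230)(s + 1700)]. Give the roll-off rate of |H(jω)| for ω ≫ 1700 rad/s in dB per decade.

With 1 zero and 3 poles, the high-frequency asymptotic slope is 20 × (1 − 3) = -40 dB/decade.

-40 dB/decade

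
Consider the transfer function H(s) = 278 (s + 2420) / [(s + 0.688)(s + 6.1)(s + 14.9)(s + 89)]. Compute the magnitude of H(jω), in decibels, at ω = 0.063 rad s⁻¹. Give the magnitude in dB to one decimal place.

|j0.063 + 2420| = √(0.063² + 2420²) = 2420
|j0.063 + 0.688| = √(0.063² + 0.688²) = 0.6909
|j0.063 + 6.1| = √(0.063² + 6.1²) = 6.1
|j0.063 + 14.9| = √(0.063² + 14.9²) = 14.9
|j0.063 + 89| = √(0.063² + 89²) = 89
|H(j0.063)| = 278 × 2420 / (0.6909 × 6.1 × 14.9 × 89) = 120.37
20 log₁₀(120.37) = 41.61 dB

41.6 dB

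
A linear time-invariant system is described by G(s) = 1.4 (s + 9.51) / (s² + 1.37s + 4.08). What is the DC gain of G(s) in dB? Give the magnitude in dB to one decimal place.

10.3 dB

G(0) = 1.4 × 9.51 / 4.08 = 3.2632
20 log₁₀(3.2632) = 10.27 dB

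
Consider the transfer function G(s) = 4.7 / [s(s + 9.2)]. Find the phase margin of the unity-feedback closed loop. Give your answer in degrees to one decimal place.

Gain crossover: |G(jω)| = 1 at ω ≈ 0.51 rad/s.
∠G(j0.51) = −90° − arctan(0.51/9.2) ≈ -93.17°
PM = 180° + (-93.17°) = 86.83°

86.8°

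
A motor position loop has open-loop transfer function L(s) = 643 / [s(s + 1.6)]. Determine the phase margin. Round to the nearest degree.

Gain crossover: |L(jω)| = 1 at ω ≈ 25.3 rad/s.
∠L(j25.3) = −90° − arctan(25.3/1.6) ≈ -176.39°
PM = 180° + (-176.39°) = 3.61°

4 deg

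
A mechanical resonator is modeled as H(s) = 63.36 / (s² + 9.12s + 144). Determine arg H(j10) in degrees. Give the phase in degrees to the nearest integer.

∠[(j10)² + 9.12(j10) + 144] = ∠[44 + j91.2] = 64.24°
∠H(j10) = −64.24° = -64.24°

-64 deg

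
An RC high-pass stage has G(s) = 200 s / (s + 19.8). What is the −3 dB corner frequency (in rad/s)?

For a single-pole high-pass, the −3 dB point is at the pole: ω = 19.8 rad/s.

19.8 rad/s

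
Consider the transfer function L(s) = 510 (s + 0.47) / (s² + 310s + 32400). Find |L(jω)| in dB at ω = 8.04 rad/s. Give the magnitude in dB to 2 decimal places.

-17.95 dB

|j8.04 + 0.47| = √(8.04² + 0.47²) = 8.054
|(j8.04)² + 310(j8.04) + 32400| = |32335 + j2492.4| = 3.243e+04
|L(j8.04)| = 510 × 8.054 / 3.243e+04 = 0.12665
20 log₁₀(0.12665) = -17.948 dB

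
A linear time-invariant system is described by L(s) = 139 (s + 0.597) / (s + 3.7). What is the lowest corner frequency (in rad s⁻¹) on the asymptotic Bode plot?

Break frequencies occur at each pole and zero magnitude: 0.597 rad s⁻¹, 3.7 rad s⁻¹.
The lowest is 0.597 rad s⁻¹.

0.597 rad s⁻¹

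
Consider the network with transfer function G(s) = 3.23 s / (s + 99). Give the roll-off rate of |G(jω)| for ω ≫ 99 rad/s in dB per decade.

With 1 zero and 1 pole, the high-frequency asymptotic slope is 20 × (1 − 1) = 0 dB/decade.

0 dB/decade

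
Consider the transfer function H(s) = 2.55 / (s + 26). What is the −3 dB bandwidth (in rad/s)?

For a single-pole low-pass, the −3 dB point is at the pole: ω = 26 rad/s.

26 rad/s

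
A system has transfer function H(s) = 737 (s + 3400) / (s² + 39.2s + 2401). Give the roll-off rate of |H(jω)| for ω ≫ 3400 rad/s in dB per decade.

With 1 zero and 2 poles, the high-frequency asymptotic slope is 20 × (1 − 2) = -20 dB/decade.

-20 dB/decade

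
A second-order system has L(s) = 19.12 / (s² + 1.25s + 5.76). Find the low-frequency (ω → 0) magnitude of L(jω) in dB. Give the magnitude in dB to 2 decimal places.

10.42 dB

L(0) = 19.12 / 5.76 = 3.3194
20 log₁₀(3.3194) = 10.421 dB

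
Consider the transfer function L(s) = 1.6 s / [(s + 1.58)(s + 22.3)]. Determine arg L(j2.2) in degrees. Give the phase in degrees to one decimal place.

30.1°

∠(j2.2) = 90.00°
∠(j2.2 + 1.58) = arctan(2.2/1.58) = 54.31°
∠(j2.2 + 22.3) = arctan(2.2/22.3) = 5.63°
∠L(j2.2) = 90.00° − (54.31° + 5.63°) = 30.05°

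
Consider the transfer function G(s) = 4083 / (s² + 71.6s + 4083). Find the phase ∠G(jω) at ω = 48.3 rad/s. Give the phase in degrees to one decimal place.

∠[(j48.3)² + 71.6(j48.3) + 4083] = ∠[1750.1 + j3458.3] = 63.16°
∠G(j48.3) = −63.16° = -63.16°

-63.2°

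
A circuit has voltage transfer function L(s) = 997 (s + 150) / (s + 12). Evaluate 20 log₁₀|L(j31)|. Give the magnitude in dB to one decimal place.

|j31 + 150| = √(31² + 150²) = 153.2
|j31 + 12| = √(31² + 12²) = 33.24
|L(j31)| = 997 × 153.2 / 33.24 = 4594
20 log₁₀(4594) = 73.24 dB

73.2 dB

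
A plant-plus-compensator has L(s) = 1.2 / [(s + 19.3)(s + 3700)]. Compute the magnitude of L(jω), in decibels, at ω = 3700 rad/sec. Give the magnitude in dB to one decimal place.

|j3700 + 19.3| = √(3700² + 19.3²) = 3700
|j3700 + 3700| = √(3700² + 3700²) = 5233
|L(j3700)| = 1.2 / (3700 × 5233) = 6.1981e-08
20 log₁₀(6.1981e-08) = -144.15 dB

-144.2 dB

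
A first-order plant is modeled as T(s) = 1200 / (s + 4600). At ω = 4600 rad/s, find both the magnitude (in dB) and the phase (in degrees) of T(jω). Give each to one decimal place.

|j4600 + 4600| = √(4600² + 4600²) = 6505
|T(j4600)| = 1200 / 6505 = 0.18446
20 log₁₀(0.18446) = -14.68 dB
∠(j4600 + 4600) = arctan(4600/4600) = 45.00°
∠T(j4600) = −45.00° = -45.00°

|T| = -14.7 dB, ∠T = -45.0°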